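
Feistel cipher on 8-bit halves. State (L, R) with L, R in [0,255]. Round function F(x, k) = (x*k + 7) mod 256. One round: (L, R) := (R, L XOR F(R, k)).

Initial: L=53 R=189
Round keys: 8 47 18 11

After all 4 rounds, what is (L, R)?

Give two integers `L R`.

Answer: 189 150

Derivation:
Round 1 (k=8): L=189 R=218
Round 2 (k=47): L=218 R=176
Round 3 (k=18): L=176 R=189
Round 4 (k=11): L=189 R=150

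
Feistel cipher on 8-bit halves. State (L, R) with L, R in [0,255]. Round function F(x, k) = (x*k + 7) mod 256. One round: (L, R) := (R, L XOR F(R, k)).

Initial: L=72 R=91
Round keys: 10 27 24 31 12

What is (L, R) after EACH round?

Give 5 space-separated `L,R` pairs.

Round 1 (k=10): L=91 R=221
Round 2 (k=27): L=221 R=13
Round 3 (k=24): L=13 R=226
Round 4 (k=31): L=226 R=104
Round 5 (k=12): L=104 R=5

Answer: 91,221 221,13 13,226 226,104 104,5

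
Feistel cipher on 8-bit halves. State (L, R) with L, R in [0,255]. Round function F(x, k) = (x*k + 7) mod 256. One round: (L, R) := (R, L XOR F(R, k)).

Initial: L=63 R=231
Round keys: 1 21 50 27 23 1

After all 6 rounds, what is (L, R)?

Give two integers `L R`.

Round 1 (k=1): L=231 R=209
Round 2 (k=21): L=209 R=203
Round 3 (k=50): L=203 R=124
Round 4 (k=27): L=124 R=208
Round 5 (k=23): L=208 R=203
Round 6 (k=1): L=203 R=2

Answer: 203 2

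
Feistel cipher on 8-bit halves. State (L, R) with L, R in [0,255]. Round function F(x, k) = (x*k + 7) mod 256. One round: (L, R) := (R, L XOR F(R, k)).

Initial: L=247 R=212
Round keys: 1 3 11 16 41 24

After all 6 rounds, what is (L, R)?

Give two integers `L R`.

Answer: 47 55

Derivation:
Round 1 (k=1): L=212 R=44
Round 2 (k=3): L=44 R=95
Round 3 (k=11): L=95 R=48
Round 4 (k=16): L=48 R=88
Round 5 (k=41): L=88 R=47
Round 6 (k=24): L=47 R=55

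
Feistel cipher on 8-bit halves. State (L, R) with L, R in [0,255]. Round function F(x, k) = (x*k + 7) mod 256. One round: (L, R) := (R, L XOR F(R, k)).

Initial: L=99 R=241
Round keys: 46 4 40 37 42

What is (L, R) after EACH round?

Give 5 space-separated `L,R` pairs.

Answer: 241,54 54,46 46,1 1,2 2,90

Derivation:
Round 1 (k=46): L=241 R=54
Round 2 (k=4): L=54 R=46
Round 3 (k=40): L=46 R=1
Round 4 (k=37): L=1 R=2
Round 5 (k=42): L=2 R=90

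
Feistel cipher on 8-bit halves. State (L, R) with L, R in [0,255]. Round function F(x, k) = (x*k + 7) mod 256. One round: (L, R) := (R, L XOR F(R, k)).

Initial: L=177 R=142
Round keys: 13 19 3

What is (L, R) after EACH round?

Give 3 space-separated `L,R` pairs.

Round 1 (k=13): L=142 R=140
Round 2 (k=19): L=140 R=229
Round 3 (k=3): L=229 R=58

Answer: 142,140 140,229 229,58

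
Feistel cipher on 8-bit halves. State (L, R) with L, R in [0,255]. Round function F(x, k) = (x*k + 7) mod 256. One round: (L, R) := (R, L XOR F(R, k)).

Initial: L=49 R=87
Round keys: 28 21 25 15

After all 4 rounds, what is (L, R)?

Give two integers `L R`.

Round 1 (k=28): L=87 R=186
Round 2 (k=21): L=186 R=30
Round 3 (k=25): L=30 R=79
Round 4 (k=15): L=79 R=182

Answer: 79 182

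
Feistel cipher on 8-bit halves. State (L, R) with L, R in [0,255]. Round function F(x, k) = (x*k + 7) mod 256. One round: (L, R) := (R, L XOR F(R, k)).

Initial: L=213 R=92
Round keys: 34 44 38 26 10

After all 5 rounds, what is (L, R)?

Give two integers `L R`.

Answer: 22 176

Derivation:
Round 1 (k=34): L=92 R=234
Round 2 (k=44): L=234 R=99
Round 3 (k=38): L=99 R=83
Round 4 (k=26): L=83 R=22
Round 5 (k=10): L=22 R=176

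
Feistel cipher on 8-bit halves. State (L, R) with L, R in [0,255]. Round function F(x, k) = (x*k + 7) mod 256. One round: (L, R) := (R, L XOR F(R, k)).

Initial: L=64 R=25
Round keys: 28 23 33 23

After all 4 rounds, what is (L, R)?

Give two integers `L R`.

Answer: 255 37

Derivation:
Round 1 (k=28): L=25 R=131
Round 2 (k=23): L=131 R=213
Round 3 (k=33): L=213 R=255
Round 4 (k=23): L=255 R=37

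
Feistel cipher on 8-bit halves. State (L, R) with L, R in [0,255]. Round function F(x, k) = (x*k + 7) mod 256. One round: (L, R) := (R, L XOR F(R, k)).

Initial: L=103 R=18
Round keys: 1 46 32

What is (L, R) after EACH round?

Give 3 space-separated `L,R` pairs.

Answer: 18,126 126,185 185,89

Derivation:
Round 1 (k=1): L=18 R=126
Round 2 (k=46): L=126 R=185
Round 3 (k=32): L=185 R=89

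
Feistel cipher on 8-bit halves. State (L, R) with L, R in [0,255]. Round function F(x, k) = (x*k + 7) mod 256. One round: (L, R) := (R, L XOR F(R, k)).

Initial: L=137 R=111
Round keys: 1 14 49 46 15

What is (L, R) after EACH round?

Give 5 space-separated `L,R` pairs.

Round 1 (k=1): L=111 R=255
Round 2 (k=14): L=255 R=150
Round 3 (k=49): L=150 R=66
Round 4 (k=46): L=66 R=117
Round 5 (k=15): L=117 R=160

Answer: 111,255 255,150 150,66 66,117 117,160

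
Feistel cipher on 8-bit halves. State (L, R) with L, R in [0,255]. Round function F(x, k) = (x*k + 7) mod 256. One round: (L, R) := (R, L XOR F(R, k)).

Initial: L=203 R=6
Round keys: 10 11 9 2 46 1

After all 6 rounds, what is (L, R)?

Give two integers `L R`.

Round 1 (k=10): L=6 R=136
Round 2 (k=11): L=136 R=217
Round 3 (k=9): L=217 R=32
Round 4 (k=2): L=32 R=158
Round 5 (k=46): L=158 R=75
Round 6 (k=1): L=75 R=204

Answer: 75 204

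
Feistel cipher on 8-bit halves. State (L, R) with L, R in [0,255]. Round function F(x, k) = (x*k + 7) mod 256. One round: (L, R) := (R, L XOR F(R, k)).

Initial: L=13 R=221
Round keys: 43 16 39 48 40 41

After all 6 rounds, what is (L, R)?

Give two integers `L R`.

Answer: 9 53

Derivation:
Round 1 (k=43): L=221 R=43
Round 2 (k=16): L=43 R=106
Round 3 (k=39): L=106 R=6
Round 4 (k=48): L=6 R=77
Round 5 (k=40): L=77 R=9
Round 6 (k=41): L=9 R=53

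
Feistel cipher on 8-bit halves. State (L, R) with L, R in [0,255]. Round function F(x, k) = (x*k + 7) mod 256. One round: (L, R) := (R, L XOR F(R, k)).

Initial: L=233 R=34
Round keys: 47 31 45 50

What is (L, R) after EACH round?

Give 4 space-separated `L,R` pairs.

Answer: 34,172 172,249 249,96 96,62

Derivation:
Round 1 (k=47): L=34 R=172
Round 2 (k=31): L=172 R=249
Round 3 (k=45): L=249 R=96
Round 4 (k=50): L=96 R=62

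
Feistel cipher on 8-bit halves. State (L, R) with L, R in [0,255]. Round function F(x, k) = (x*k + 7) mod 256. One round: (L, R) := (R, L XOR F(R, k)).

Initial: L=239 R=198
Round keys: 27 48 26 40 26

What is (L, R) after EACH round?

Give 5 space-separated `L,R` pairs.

Round 1 (k=27): L=198 R=6
Round 2 (k=48): L=6 R=225
Round 3 (k=26): L=225 R=231
Round 4 (k=40): L=231 R=254
Round 5 (k=26): L=254 R=52

Answer: 198,6 6,225 225,231 231,254 254,52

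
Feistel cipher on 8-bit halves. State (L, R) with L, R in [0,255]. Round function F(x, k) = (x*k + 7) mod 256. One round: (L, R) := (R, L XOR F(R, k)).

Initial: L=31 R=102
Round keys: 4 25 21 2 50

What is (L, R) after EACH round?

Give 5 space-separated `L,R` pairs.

Round 1 (k=4): L=102 R=128
Round 2 (k=25): L=128 R=225
Round 3 (k=21): L=225 R=252
Round 4 (k=2): L=252 R=30
Round 5 (k=50): L=30 R=31

Answer: 102,128 128,225 225,252 252,30 30,31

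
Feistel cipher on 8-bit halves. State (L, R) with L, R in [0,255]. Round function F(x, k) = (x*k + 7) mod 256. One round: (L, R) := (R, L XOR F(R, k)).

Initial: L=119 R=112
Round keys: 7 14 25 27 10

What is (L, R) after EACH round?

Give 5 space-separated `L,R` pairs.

Answer: 112,96 96,55 55,6 6,158 158,53

Derivation:
Round 1 (k=7): L=112 R=96
Round 2 (k=14): L=96 R=55
Round 3 (k=25): L=55 R=6
Round 4 (k=27): L=6 R=158
Round 5 (k=10): L=158 R=53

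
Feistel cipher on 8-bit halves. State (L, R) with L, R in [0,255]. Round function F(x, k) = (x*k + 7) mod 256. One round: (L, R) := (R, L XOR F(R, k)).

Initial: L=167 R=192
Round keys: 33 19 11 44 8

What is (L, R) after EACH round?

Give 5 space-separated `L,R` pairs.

Round 1 (k=33): L=192 R=96
Round 2 (k=19): L=96 R=231
Round 3 (k=11): L=231 R=148
Round 4 (k=44): L=148 R=144
Round 5 (k=8): L=144 R=19

Answer: 192,96 96,231 231,148 148,144 144,19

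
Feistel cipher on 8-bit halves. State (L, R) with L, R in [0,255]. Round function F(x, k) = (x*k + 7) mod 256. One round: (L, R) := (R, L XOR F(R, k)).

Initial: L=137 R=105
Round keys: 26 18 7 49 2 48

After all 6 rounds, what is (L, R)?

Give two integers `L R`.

Answer: 114 97

Derivation:
Round 1 (k=26): L=105 R=56
Round 2 (k=18): L=56 R=158
Round 3 (k=7): L=158 R=97
Round 4 (k=49): L=97 R=6
Round 5 (k=2): L=6 R=114
Round 6 (k=48): L=114 R=97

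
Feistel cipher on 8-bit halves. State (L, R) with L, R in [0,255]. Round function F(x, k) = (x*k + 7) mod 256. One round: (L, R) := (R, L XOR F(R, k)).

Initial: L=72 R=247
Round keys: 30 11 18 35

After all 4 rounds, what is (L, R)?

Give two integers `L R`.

Round 1 (k=30): L=247 R=177
Round 2 (k=11): L=177 R=85
Round 3 (k=18): L=85 R=176
Round 4 (k=35): L=176 R=66

Answer: 176 66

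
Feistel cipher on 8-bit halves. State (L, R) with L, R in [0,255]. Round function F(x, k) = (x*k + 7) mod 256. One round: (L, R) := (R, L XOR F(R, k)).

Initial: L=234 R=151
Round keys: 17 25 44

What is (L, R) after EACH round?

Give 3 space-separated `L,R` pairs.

Answer: 151,228 228,220 220,51

Derivation:
Round 1 (k=17): L=151 R=228
Round 2 (k=25): L=228 R=220
Round 3 (k=44): L=220 R=51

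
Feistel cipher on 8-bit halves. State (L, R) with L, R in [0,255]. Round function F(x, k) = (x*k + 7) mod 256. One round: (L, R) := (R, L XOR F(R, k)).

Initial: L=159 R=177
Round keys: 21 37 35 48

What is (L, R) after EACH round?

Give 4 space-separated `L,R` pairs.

Answer: 177,19 19,119 119,95 95,160

Derivation:
Round 1 (k=21): L=177 R=19
Round 2 (k=37): L=19 R=119
Round 3 (k=35): L=119 R=95
Round 4 (k=48): L=95 R=160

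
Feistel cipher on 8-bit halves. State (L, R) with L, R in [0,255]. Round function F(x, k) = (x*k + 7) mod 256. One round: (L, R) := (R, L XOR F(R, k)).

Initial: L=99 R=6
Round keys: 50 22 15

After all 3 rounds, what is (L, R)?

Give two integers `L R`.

Round 1 (k=50): L=6 R=80
Round 2 (k=22): L=80 R=225
Round 3 (k=15): L=225 R=102

Answer: 225 102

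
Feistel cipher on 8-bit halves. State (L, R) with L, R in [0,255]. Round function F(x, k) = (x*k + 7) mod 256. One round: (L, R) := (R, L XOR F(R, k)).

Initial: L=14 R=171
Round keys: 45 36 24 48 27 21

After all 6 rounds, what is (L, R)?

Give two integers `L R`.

Round 1 (k=45): L=171 R=24
Round 2 (k=36): L=24 R=204
Round 3 (k=24): L=204 R=63
Round 4 (k=48): L=63 R=27
Round 5 (k=27): L=27 R=223
Round 6 (k=21): L=223 R=73

Answer: 223 73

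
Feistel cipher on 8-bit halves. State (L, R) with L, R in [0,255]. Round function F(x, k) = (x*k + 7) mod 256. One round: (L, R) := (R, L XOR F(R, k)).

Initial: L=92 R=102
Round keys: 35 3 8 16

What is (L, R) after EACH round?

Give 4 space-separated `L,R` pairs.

Answer: 102,165 165,144 144,34 34,183

Derivation:
Round 1 (k=35): L=102 R=165
Round 2 (k=3): L=165 R=144
Round 3 (k=8): L=144 R=34
Round 4 (k=16): L=34 R=183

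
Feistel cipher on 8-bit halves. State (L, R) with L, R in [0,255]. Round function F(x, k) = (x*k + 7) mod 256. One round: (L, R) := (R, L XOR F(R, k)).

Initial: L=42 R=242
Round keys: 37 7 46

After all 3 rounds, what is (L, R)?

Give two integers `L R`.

Answer: 198 176

Derivation:
Round 1 (k=37): L=242 R=43
Round 2 (k=7): L=43 R=198
Round 3 (k=46): L=198 R=176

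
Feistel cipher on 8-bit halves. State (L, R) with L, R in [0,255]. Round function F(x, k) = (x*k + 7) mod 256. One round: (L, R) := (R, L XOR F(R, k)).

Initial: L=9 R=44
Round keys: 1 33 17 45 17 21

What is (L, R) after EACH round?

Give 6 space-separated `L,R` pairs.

Round 1 (k=1): L=44 R=58
Round 2 (k=33): L=58 R=173
Round 3 (k=17): L=173 R=190
Round 4 (k=45): L=190 R=192
Round 5 (k=17): L=192 R=121
Round 6 (k=21): L=121 R=52

Answer: 44,58 58,173 173,190 190,192 192,121 121,52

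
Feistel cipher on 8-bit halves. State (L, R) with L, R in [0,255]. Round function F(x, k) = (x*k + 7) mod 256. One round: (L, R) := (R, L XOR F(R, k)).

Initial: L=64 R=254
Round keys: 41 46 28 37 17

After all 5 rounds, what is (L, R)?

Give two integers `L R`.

Round 1 (k=41): L=254 R=245
Round 2 (k=46): L=245 R=243
Round 3 (k=28): L=243 R=110
Round 4 (k=37): L=110 R=30
Round 5 (k=17): L=30 R=107

Answer: 30 107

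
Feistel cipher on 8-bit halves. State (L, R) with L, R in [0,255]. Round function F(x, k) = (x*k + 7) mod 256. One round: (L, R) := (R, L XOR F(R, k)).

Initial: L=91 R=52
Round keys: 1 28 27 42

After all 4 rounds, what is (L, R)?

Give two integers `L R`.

Round 1 (k=1): L=52 R=96
Round 2 (k=28): L=96 R=179
Round 3 (k=27): L=179 R=136
Round 4 (k=42): L=136 R=228

Answer: 136 228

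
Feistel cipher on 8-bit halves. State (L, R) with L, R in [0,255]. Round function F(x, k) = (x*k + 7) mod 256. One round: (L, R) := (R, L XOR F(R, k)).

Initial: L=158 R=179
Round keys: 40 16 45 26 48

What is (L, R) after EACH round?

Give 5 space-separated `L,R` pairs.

Round 1 (k=40): L=179 R=97
Round 2 (k=16): L=97 R=164
Round 3 (k=45): L=164 R=186
Round 4 (k=26): L=186 R=79
Round 5 (k=48): L=79 R=109

Answer: 179,97 97,164 164,186 186,79 79,109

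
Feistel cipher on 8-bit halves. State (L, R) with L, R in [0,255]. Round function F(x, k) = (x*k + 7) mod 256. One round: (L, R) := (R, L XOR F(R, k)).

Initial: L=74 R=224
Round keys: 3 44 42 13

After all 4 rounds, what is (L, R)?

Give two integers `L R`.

Round 1 (k=3): L=224 R=237
Round 2 (k=44): L=237 R=35
Round 3 (k=42): L=35 R=40
Round 4 (k=13): L=40 R=44

Answer: 40 44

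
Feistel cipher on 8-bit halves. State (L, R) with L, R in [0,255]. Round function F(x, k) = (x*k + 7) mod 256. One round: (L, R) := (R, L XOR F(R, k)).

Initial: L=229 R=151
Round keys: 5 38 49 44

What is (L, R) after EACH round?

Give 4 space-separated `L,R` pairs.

Answer: 151,31 31,54 54,66 66,105

Derivation:
Round 1 (k=5): L=151 R=31
Round 2 (k=38): L=31 R=54
Round 3 (k=49): L=54 R=66
Round 4 (k=44): L=66 R=105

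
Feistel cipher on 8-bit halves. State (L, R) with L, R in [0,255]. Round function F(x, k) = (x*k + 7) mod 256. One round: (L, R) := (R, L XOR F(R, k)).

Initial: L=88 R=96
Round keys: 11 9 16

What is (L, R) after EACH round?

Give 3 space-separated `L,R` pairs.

Round 1 (k=11): L=96 R=127
Round 2 (k=9): L=127 R=30
Round 3 (k=16): L=30 R=152

Answer: 96,127 127,30 30,152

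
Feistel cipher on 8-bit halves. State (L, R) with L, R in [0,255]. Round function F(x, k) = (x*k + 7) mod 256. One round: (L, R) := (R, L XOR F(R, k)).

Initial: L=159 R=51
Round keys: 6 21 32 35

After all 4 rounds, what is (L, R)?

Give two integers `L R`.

Round 1 (k=6): L=51 R=166
Round 2 (k=21): L=166 R=150
Round 3 (k=32): L=150 R=97
Round 4 (k=35): L=97 R=220

Answer: 97 220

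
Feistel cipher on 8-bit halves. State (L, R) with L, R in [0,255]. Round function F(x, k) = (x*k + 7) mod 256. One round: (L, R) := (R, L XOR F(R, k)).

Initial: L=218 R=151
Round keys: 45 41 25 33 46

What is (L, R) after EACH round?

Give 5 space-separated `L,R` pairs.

Round 1 (k=45): L=151 R=72
Round 2 (k=41): L=72 R=24
Round 3 (k=25): L=24 R=23
Round 4 (k=33): L=23 R=230
Round 5 (k=46): L=230 R=76

Answer: 151,72 72,24 24,23 23,230 230,76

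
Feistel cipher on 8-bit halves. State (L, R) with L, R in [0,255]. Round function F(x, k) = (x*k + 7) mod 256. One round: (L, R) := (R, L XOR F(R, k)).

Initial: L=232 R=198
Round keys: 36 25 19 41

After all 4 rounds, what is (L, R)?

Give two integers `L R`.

Answer: 208 247

Derivation:
Round 1 (k=36): L=198 R=55
Round 2 (k=25): L=55 R=160
Round 3 (k=19): L=160 R=208
Round 4 (k=41): L=208 R=247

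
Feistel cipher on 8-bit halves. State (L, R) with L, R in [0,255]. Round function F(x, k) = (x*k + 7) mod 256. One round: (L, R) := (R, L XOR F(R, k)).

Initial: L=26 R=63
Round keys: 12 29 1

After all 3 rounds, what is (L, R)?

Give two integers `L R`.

Answer: 187 35

Derivation:
Round 1 (k=12): L=63 R=225
Round 2 (k=29): L=225 R=187
Round 3 (k=1): L=187 R=35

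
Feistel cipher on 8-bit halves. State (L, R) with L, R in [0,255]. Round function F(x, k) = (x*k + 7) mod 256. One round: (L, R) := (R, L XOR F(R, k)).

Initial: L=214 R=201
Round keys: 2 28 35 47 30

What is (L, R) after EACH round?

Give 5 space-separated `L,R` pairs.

Round 1 (k=2): L=201 R=79
Round 2 (k=28): L=79 R=98
Round 3 (k=35): L=98 R=34
Round 4 (k=47): L=34 R=39
Round 5 (k=30): L=39 R=187

Answer: 201,79 79,98 98,34 34,39 39,187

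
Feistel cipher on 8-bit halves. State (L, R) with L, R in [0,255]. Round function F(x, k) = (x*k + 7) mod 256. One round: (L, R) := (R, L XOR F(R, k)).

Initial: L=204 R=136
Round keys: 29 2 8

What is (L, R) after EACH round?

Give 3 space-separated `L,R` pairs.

Answer: 136,163 163,197 197,140

Derivation:
Round 1 (k=29): L=136 R=163
Round 2 (k=2): L=163 R=197
Round 3 (k=8): L=197 R=140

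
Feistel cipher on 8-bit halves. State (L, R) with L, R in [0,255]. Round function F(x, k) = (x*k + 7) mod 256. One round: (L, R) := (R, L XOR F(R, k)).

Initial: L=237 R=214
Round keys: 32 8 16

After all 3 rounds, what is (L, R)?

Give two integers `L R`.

Round 1 (k=32): L=214 R=42
Round 2 (k=8): L=42 R=129
Round 3 (k=16): L=129 R=61

Answer: 129 61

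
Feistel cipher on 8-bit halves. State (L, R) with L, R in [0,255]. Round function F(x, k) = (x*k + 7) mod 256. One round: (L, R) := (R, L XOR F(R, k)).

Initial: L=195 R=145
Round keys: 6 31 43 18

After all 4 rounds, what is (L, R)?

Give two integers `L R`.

Round 1 (k=6): L=145 R=174
Round 2 (k=31): L=174 R=136
Round 3 (k=43): L=136 R=113
Round 4 (k=18): L=113 R=113

Answer: 113 113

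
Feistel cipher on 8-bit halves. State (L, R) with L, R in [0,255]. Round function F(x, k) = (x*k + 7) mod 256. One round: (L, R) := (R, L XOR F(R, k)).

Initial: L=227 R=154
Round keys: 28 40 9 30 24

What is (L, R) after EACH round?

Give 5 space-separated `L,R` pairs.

Round 1 (k=28): L=154 R=60
Round 2 (k=40): L=60 R=253
Round 3 (k=9): L=253 R=208
Round 4 (k=30): L=208 R=154
Round 5 (k=24): L=154 R=167

Answer: 154,60 60,253 253,208 208,154 154,167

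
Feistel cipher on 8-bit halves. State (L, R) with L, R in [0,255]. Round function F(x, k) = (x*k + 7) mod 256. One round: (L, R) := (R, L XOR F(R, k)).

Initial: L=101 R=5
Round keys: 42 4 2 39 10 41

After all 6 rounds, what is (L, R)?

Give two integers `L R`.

Round 1 (k=42): L=5 R=188
Round 2 (k=4): L=188 R=242
Round 3 (k=2): L=242 R=87
Round 4 (k=39): L=87 R=186
Round 5 (k=10): L=186 R=28
Round 6 (k=41): L=28 R=57

Answer: 28 57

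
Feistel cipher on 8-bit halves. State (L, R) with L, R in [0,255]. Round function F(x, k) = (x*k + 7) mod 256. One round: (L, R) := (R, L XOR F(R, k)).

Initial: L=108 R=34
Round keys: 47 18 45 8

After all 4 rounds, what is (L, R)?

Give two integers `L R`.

Answer: 159 52

Derivation:
Round 1 (k=47): L=34 R=41
Round 2 (k=18): L=41 R=203
Round 3 (k=45): L=203 R=159
Round 4 (k=8): L=159 R=52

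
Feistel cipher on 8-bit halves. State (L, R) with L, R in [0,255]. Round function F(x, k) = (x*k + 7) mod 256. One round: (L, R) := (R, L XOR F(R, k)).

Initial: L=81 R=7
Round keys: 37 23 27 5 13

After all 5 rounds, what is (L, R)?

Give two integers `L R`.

Round 1 (k=37): L=7 R=91
Round 2 (k=23): L=91 R=51
Round 3 (k=27): L=51 R=51
Round 4 (k=5): L=51 R=53
Round 5 (k=13): L=53 R=139

Answer: 53 139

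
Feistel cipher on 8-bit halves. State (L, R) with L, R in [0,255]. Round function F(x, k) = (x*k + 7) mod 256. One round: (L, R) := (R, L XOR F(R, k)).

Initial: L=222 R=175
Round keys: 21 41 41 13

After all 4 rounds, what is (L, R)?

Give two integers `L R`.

Round 1 (k=21): L=175 R=188
Round 2 (k=41): L=188 R=140
Round 3 (k=41): L=140 R=207
Round 4 (k=13): L=207 R=6

Answer: 207 6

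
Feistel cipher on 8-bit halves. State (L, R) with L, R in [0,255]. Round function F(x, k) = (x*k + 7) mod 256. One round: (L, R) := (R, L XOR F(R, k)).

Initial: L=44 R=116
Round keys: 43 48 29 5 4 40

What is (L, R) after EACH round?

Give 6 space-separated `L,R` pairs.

Round 1 (k=43): L=116 R=175
Round 2 (k=48): L=175 R=163
Round 3 (k=29): L=163 R=209
Round 4 (k=5): L=209 R=191
Round 5 (k=4): L=191 R=210
Round 6 (k=40): L=210 R=104

Answer: 116,175 175,163 163,209 209,191 191,210 210,104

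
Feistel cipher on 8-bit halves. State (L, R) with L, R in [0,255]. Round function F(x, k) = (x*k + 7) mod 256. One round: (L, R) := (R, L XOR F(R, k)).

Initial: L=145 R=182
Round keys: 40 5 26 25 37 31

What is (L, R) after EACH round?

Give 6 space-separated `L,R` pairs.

Round 1 (k=40): L=182 R=230
Round 2 (k=5): L=230 R=51
Round 3 (k=26): L=51 R=211
Round 4 (k=25): L=211 R=145
Round 5 (k=37): L=145 R=47
Round 6 (k=31): L=47 R=41

Answer: 182,230 230,51 51,211 211,145 145,47 47,41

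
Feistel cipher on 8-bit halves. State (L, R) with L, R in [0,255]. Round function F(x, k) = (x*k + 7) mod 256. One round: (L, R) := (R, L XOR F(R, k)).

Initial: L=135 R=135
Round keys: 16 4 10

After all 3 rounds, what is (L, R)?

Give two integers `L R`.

Answer: 64 119

Derivation:
Round 1 (k=16): L=135 R=240
Round 2 (k=4): L=240 R=64
Round 3 (k=10): L=64 R=119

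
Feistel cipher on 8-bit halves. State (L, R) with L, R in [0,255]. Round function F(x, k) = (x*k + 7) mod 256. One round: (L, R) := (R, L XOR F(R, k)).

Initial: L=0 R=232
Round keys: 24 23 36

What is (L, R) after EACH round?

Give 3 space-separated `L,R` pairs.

Round 1 (k=24): L=232 R=199
Round 2 (k=23): L=199 R=0
Round 3 (k=36): L=0 R=192

Answer: 232,199 199,0 0,192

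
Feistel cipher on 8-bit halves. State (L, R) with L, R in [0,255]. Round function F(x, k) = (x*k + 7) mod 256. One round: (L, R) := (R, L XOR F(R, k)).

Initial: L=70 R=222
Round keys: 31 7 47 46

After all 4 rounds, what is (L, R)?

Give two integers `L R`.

Answer: 54 181

Derivation:
Round 1 (k=31): L=222 R=175
Round 2 (k=7): L=175 R=14
Round 3 (k=47): L=14 R=54
Round 4 (k=46): L=54 R=181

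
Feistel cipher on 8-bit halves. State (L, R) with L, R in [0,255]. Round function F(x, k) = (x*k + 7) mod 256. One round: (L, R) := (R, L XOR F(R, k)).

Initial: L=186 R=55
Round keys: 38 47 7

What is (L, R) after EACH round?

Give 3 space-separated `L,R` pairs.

Answer: 55,139 139,187 187,175

Derivation:
Round 1 (k=38): L=55 R=139
Round 2 (k=47): L=139 R=187
Round 3 (k=7): L=187 R=175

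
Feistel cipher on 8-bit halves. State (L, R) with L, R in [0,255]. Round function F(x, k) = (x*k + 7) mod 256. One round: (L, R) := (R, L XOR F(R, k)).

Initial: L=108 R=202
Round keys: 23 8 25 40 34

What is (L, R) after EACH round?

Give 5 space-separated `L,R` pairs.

Round 1 (k=23): L=202 R=65
Round 2 (k=8): L=65 R=197
Round 3 (k=25): L=197 R=5
Round 4 (k=40): L=5 R=10
Round 5 (k=34): L=10 R=94

Answer: 202,65 65,197 197,5 5,10 10,94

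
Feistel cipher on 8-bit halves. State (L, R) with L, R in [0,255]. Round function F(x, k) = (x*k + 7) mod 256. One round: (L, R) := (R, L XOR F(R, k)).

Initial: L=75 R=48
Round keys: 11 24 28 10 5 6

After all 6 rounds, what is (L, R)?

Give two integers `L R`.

Answer: 62 129

Derivation:
Round 1 (k=11): L=48 R=92
Round 2 (k=24): L=92 R=151
Round 3 (k=28): L=151 R=215
Round 4 (k=10): L=215 R=250
Round 5 (k=5): L=250 R=62
Round 6 (k=6): L=62 R=129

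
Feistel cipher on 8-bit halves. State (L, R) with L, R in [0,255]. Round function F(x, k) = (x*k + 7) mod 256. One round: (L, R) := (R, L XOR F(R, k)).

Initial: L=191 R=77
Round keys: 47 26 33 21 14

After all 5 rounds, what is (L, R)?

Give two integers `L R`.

Round 1 (k=47): L=77 R=149
Round 2 (k=26): L=149 R=100
Round 3 (k=33): L=100 R=126
Round 4 (k=21): L=126 R=57
Round 5 (k=14): L=57 R=91

Answer: 57 91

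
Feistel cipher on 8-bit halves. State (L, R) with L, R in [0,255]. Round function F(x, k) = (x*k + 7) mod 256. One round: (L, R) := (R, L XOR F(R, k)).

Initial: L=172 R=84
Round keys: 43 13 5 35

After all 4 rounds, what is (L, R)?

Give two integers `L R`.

Round 1 (k=43): L=84 R=143
Round 2 (k=13): L=143 R=30
Round 3 (k=5): L=30 R=18
Round 4 (k=35): L=18 R=99

Answer: 18 99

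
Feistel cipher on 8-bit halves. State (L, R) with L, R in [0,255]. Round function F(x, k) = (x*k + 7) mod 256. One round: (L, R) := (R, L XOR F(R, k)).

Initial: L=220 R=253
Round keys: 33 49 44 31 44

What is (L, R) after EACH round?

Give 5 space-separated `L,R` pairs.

Round 1 (k=33): L=253 R=120
Round 2 (k=49): L=120 R=2
Round 3 (k=44): L=2 R=39
Round 4 (k=31): L=39 R=194
Round 5 (k=44): L=194 R=120

Answer: 253,120 120,2 2,39 39,194 194,120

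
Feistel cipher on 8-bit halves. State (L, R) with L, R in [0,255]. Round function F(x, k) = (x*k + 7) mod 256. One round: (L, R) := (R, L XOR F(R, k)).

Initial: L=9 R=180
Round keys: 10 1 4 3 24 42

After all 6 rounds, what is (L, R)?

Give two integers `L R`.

Answer: 194 172

Derivation:
Round 1 (k=10): L=180 R=6
Round 2 (k=1): L=6 R=185
Round 3 (k=4): L=185 R=237
Round 4 (k=3): L=237 R=119
Round 5 (k=24): L=119 R=194
Round 6 (k=42): L=194 R=172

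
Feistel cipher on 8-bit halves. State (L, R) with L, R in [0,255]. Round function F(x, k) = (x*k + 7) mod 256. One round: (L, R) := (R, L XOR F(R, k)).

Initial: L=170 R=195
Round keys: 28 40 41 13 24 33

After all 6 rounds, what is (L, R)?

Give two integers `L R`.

Round 1 (k=28): L=195 R=241
Round 2 (k=40): L=241 R=108
Round 3 (k=41): L=108 R=162
Round 4 (k=13): L=162 R=45
Round 5 (k=24): L=45 R=157
Round 6 (k=33): L=157 R=105

Answer: 157 105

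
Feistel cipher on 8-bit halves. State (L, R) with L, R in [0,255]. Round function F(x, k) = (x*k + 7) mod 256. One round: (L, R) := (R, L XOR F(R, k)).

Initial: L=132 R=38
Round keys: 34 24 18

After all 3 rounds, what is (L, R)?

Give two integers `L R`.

Answer: 9 62

Derivation:
Round 1 (k=34): L=38 R=151
Round 2 (k=24): L=151 R=9
Round 3 (k=18): L=9 R=62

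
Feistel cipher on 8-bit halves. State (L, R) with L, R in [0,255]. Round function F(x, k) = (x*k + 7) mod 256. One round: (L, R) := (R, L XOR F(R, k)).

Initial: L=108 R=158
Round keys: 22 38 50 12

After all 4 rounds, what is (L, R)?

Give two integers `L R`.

Answer: 194 48

Derivation:
Round 1 (k=22): L=158 R=247
Round 2 (k=38): L=247 R=47
Round 3 (k=50): L=47 R=194
Round 4 (k=12): L=194 R=48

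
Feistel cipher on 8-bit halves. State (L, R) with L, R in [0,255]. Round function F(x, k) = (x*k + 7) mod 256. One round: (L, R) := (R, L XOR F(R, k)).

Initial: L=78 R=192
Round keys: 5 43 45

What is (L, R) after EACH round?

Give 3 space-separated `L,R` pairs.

Answer: 192,137 137,202 202,0

Derivation:
Round 1 (k=5): L=192 R=137
Round 2 (k=43): L=137 R=202
Round 3 (k=45): L=202 R=0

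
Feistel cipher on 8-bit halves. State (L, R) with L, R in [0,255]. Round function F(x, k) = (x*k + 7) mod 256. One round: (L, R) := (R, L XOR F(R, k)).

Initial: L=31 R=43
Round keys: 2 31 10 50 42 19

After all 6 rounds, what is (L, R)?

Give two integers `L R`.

Answer: 28 108

Derivation:
Round 1 (k=2): L=43 R=66
Round 2 (k=31): L=66 R=46
Round 3 (k=10): L=46 R=145
Round 4 (k=50): L=145 R=119
Round 5 (k=42): L=119 R=28
Round 6 (k=19): L=28 R=108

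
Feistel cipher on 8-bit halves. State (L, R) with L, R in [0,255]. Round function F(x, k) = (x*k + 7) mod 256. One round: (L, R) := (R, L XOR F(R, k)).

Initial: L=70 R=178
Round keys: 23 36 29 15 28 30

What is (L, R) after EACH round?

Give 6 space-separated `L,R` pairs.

Round 1 (k=23): L=178 R=67
Round 2 (k=36): L=67 R=193
Round 3 (k=29): L=193 R=167
Round 4 (k=15): L=167 R=17
Round 5 (k=28): L=17 R=68
Round 6 (k=30): L=68 R=238

Answer: 178,67 67,193 193,167 167,17 17,68 68,238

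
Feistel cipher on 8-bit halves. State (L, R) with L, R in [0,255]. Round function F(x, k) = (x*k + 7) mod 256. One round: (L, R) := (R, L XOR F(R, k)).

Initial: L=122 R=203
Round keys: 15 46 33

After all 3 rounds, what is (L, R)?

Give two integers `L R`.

Round 1 (k=15): L=203 R=150
Round 2 (k=46): L=150 R=48
Round 3 (k=33): L=48 R=161

Answer: 48 161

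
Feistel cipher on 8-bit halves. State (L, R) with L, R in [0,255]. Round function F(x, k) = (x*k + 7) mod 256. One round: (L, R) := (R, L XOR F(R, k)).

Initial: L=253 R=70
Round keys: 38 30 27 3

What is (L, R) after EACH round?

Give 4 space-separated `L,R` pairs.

Round 1 (k=38): L=70 R=150
Round 2 (k=30): L=150 R=221
Round 3 (k=27): L=221 R=192
Round 4 (k=3): L=192 R=154

Answer: 70,150 150,221 221,192 192,154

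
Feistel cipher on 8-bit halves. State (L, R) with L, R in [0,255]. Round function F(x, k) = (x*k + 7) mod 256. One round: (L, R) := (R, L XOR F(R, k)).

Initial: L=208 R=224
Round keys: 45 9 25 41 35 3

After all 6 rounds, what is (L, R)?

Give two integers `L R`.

Round 1 (k=45): L=224 R=183
Round 2 (k=9): L=183 R=150
Round 3 (k=25): L=150 R=26
Round 4 (k=41): L=26 R=167
Round 5 (k=35): L=167 R=198
Round 6 (k=3): L=198 R=254

Answer: 198 254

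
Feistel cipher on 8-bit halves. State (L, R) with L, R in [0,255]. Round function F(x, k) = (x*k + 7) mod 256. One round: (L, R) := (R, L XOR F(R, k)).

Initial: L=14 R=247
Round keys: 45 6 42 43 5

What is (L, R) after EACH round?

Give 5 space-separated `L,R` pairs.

Answer: 247,124 124,24 24,139 139,120 120,212

Derivation:
Round 1 (k=45): L=247 R=124
Round 2 (k=6): L=124 R=24
Round 3 (k=42): L=24 R=139
Round 4 (k=43): L=139 R=120
Round 5 (k=5): L=120 R=212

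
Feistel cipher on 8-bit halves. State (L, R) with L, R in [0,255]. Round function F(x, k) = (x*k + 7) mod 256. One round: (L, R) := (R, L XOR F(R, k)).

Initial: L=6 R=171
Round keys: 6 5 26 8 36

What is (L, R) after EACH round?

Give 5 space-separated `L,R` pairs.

Round 1 (k=6): L=171 R=15
Round 2 (k=5): L=15 R=249
Round 3 (k=26): L=249 R=94
Round 4 (k=8): L=94 R=14
Round 5 (k=36): L=14 R=161

Answer: 171,15 15,249 249,94 94,14 14,161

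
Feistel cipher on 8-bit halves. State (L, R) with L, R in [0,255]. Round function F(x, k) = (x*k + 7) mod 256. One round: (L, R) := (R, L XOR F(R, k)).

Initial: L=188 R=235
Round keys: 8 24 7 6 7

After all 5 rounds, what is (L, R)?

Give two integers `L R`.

Answer: 227 92

Derivation:
Round 1 (k=8): L=235 R=227
Round 2 (k=24): L=227 R=164
Round 3 (k=7): L=164 R=96
Round 4 (k=6): L=96 R=227
Round 5 (k=7): L=227 R=92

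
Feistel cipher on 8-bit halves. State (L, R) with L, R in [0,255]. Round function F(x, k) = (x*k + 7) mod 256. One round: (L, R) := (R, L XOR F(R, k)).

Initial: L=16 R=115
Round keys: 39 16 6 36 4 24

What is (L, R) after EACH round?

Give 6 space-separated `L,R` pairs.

Answer: 115,156 156,180 180,163 163,71 71,128 128,64

Derivation:
Round 1 (k=39): L=115 R=156
Round 2 (k=16): L=156 R=180
Round 3 (k=6): L=180 R=163
Round 4 (k=36): L=163 R=71
Round 5 (k=4): L=71 R=128
Round 6 (k=24): L=128 R=64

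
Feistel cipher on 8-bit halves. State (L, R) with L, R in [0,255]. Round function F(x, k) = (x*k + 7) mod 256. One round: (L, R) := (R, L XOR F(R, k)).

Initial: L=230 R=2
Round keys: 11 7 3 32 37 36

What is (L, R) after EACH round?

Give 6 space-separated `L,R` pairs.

Answer: 2,251 251,230 230,66 66,161 161,14 14,94

Derivation:
Round 1 (k=11): L=2 R=251
Round 2 (k=7): L=251 R=230
Round 3 (k=3): L=230 R=66
Round 4 (k=32): L=66 R=161
Round 5 (k=37): L=161 R=14
Round 6 (k=36): L=14 R=94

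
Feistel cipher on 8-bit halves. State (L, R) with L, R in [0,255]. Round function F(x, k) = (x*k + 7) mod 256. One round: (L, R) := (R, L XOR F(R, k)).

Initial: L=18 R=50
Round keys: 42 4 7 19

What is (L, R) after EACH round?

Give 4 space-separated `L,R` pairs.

Answer: 50,41 41,153 153,31 31,205

Derivation:
Round 1 (k=42): L=50 R=41
Round 2 (k=4): L=41 R=153
Round 3 (k=7): L=153 R=31
Round 4 (k=19): L=31 R=205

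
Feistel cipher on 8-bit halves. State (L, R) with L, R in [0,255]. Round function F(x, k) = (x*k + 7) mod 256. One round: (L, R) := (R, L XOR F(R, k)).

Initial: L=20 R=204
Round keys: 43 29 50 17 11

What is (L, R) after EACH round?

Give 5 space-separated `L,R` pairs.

Round 1 (k=43): L=204 R=95
Round 2 (k=29): L=95 R=6
Round 3 (k=50): L=6 R=108
Round 4 (k=17): L=108 R=53
Round 5 (k=11): L=53 R=34

Answer: 204,95 95,6 6,108 108,53 53,34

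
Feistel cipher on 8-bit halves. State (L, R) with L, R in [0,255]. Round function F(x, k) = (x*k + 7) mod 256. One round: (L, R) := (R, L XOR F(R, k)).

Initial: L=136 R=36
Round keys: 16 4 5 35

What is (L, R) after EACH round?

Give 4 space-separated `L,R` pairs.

Round 1 (k=16): L=36 R=207
Round 2 (k=4): L=207 R=103
Round 3 (k=5): L=103 R=197
Round 4 (k=35): L=197 R=145

Answer: 36,207 207,103 103,197 197,145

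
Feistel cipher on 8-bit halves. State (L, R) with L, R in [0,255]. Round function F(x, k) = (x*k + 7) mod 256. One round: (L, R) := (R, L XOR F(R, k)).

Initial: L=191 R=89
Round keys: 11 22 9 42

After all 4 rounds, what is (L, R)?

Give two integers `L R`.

Round 1 (k=11): L=89 R=101
Round 2 (k=22): L=101 R=236
Round 3 (k=9): L=236 R=54
Round 4 (k=42): L=54 R=15

Answer: 54 15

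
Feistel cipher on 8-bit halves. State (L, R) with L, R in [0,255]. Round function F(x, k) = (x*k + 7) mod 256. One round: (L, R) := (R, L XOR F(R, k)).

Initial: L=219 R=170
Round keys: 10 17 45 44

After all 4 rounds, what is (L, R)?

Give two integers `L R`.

Round 1 (k=10): L=170 R=112
Round 2 (k=17): L=112 R=221
Round 3 (k=45): L=221 R=144
Round 4 (k=44): L=144 R=26

Answer: 144 26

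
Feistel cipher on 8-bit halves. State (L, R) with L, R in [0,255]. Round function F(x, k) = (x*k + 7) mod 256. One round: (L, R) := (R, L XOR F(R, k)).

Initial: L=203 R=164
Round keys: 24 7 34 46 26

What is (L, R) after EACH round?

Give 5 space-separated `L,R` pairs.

Answer: 164,172 172,31 31,137 137,186 186,98

Derivation:
Round 1 (k=24): L=164 R=172
Round 2 (k=7): L=172 R=31
Round 3 (k=34): L=31 R=137
Round 4 (k=46): L=137 R=186
Round 5 (k=26): L=186 R=98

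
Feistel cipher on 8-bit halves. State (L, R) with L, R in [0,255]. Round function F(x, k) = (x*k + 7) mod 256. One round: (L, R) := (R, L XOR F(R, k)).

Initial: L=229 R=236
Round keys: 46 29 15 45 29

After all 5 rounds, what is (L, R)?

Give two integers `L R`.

Round 1 (k=46): L=236 R=138
Round 2 (k=29): L=138 R=69
Round 3 (k=15): L=69 R=152
Round 4 (k=45): L=152 R=250
Round 5 (k=29): L=250 R=193

Answer: 250 193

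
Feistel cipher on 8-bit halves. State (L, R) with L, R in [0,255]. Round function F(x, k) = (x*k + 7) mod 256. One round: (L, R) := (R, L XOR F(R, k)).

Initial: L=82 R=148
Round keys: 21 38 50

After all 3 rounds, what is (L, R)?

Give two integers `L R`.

Answer: 105 240

Derivation:
Round 1 (k=21): L=148 R=121
Round 2 (k=38): L=121 R=105
Round 3 (k=50): L=105 R=240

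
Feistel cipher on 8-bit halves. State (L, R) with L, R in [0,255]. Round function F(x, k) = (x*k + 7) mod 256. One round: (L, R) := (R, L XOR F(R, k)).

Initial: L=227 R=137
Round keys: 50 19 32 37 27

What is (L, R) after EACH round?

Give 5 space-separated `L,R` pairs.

Round 1 (k=50): L=137 R=42
Round 2 (k=19): L=42 R=172
Round 3 (k=32): L=172 R=173
Round 4 (k=37): L=173 R=164
Round 5 (k=27): L=164 R=254

Answer: 137,42 42,172 172,173 173,164 164,254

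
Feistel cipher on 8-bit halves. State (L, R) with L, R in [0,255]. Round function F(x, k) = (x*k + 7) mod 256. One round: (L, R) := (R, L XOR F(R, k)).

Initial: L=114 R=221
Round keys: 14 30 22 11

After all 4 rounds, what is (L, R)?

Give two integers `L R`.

Round 1 (k=14): L=221 R=111
Round 2 (k=30): L=111 R=212
Round 3 (k=22): L=212 R=80
Round 4 (k=11): L=80 R=163

Answer: 80 163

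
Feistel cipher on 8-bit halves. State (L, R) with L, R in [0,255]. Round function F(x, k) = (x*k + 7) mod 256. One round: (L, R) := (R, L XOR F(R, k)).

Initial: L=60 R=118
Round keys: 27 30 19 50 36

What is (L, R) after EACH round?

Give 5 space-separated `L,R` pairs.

Answer: 118,69 69,107 107,189 189,154 154,18

Derivation:
Round 1 (k=27): L=118 R=69
Round 2 (k=30): L=69 R=107
Round 3 (k=19): L=107 R=189
Round 4 (k=50): L=189 R=154
Round 5 (k=36): L=154 R=18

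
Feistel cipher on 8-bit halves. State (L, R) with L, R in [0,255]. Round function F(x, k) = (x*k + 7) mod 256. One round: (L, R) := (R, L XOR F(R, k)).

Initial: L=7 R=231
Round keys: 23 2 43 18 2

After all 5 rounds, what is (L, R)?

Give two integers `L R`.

Round 1 (k=23): L=231 R=207
Round 2 (k=2): L=207 R=66
Round 3 (k=43): L=66 R=210
Round 4 (k=18): L=210 R=137
Round 5 (k=2): L=137 R=203

Answer: 137 203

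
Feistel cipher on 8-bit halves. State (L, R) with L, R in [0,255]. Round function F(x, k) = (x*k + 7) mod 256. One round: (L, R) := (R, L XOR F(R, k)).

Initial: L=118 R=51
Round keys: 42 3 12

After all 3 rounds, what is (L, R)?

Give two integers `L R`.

Answer: 115 120

Derivation:
Round 1 (k=42): L=51 R=19
Round 2 (k=3): L=19 R=115
Round 3 (k=12): L=115 R=120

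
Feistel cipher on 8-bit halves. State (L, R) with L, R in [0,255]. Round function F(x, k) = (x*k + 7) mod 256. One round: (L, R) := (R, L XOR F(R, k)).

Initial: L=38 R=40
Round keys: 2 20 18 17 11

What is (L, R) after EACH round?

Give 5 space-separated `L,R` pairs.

Answer: 40,113 113,243 243,108 108,192 192,43

Derivation:
Round 1 (k=2): L=40 R=113
Round 2 (k=20): L=113 R=243
Round 3 (k=18): L=243 R=108
Round 4 (k=17): L=108 R=192
Round 5 (k=11): L=192 R=43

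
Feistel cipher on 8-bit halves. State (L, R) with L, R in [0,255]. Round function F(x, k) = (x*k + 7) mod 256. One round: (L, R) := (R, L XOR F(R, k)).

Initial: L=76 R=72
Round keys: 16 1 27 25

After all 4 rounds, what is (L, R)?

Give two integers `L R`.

Round 1 (k=16): L=72 R=203
Round 2 (k=1): L=203 R=154
Round 3 (k=27): L=154 R=142
Round 4 (k=25): L=142 R=127

Answer: 142 127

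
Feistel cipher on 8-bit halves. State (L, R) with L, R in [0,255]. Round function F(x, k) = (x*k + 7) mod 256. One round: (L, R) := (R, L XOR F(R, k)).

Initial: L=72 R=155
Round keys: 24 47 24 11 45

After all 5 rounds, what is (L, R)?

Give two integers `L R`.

Round 1 (k=24): L=155 R=199
Round 2 (k=47): L=199 R=11
Round 3 (k=24): L=11 R=200
Round 4 (k=11): L=200 R=148
Round 5 (k=45): L=148 R=195

Answer: 148 195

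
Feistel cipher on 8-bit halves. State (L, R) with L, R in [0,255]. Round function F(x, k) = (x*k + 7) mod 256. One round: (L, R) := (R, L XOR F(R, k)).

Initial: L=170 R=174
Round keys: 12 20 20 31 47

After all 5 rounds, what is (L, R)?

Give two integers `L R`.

Round 1 (k=12): L=174 R=133
Round 2 (k=20): L=133 R=197
Round 3 (k=20): L=197 R=238
Round 4 (k=31): L=238 R=28
Round 5 (k=47): L=28 R=197

Answer: 28 197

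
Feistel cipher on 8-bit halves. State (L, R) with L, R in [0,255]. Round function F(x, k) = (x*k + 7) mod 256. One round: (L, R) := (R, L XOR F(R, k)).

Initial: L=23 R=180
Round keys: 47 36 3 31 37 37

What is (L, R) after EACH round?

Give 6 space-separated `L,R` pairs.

Round 1 (k=47): L=180 R=4
Round 2 (k=36): L=4 R=35
Round 3 (k=3): L=35 R=116
Round 4 (k=31): L=116 R=48
Round 5 (k=37): L=48 R=131
Round 6 (k=37): L=131 R=198

Answer: 180,4 4,35 35,116 116,48 48,131 131,198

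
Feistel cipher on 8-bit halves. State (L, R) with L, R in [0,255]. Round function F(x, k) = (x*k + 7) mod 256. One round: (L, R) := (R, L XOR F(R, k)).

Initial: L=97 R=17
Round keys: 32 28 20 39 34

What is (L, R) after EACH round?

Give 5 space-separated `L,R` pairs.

Round 1 (k=32): L=17 R=70
Round 2 (k=28): L=70 R=190
Round 3 (k=20): L=190 R=153
Round 4 (k=39): L=153 R=232
Round 5 (k=34): L=232 R=78

Answer: 17,70 70,190 190,153 153,232 232,78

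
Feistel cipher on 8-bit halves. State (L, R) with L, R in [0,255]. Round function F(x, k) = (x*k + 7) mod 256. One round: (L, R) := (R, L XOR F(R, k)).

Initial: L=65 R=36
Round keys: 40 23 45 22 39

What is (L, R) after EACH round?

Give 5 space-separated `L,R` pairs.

Answer: 36,230 230,149 149,222 222,142 142,119

Derivation:
Round 1 (k=40): L=36 R=230
Round 2 (k=23): L=230 R=149
Round 3 (k=45): L=149 R=222
Round 4 (k=22): L=222 R=142
Round 5 (k=39): L=142 R=119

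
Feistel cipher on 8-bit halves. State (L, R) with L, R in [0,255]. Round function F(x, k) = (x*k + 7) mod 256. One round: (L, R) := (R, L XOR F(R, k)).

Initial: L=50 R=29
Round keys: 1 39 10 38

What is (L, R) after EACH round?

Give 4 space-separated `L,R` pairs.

Answer: 29,22 22,124 124,201 201,161

Derivation:
Round 1 (k=1): L=29 R=22
Round 2 (k=39): L=22 R=124
Round 3 (k=10): L=124 R=201
Round 4 (k=38): L=201 R=161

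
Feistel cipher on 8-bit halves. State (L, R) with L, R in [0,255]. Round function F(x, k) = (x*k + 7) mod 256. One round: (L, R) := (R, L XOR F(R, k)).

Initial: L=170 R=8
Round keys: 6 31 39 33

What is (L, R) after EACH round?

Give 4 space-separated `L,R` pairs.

Round 1 (k=6): L=8 R=157
Round 2 (k=31): L=157 R=2
Round 3 (k=39): L=2 R=200
Round 4 (k=33): L=200 R=205

Answer: 8,157 157,2 2,200 200,205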